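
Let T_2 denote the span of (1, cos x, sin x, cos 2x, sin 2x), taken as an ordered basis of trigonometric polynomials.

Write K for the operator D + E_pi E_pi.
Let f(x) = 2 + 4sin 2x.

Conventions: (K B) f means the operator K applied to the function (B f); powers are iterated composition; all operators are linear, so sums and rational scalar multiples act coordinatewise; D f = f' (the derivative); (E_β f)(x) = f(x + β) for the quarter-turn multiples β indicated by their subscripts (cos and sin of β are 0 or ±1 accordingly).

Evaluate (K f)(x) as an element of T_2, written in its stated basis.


D f = 8cos 2x
E_pi f = 2 + 4sin 2x
E_pi E_pi f = 2 + 4sin 2x
(D + E_pi E_pi) f = 2 + 8cos 2x + 4sin 2x

g(x) = 2 + 8cos 2x + 4sin 2x


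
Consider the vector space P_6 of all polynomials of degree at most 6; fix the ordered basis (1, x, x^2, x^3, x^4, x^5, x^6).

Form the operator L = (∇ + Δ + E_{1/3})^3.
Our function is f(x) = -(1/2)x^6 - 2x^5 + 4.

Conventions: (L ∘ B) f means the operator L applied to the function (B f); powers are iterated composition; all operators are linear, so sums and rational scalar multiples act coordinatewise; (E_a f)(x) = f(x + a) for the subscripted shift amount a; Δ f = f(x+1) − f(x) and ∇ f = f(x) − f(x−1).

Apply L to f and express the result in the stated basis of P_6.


∇ f = -3x^5 - (5/2)x^4 + 10x^3 - (25/2)x^2 + 7x - 3/2
Δ f = -3x^5 - (35/2)x^4 - 30x^3 - (55/2)x^2 - 13x - 5/2
E_{1/3} f = -(1/2)x^6 - 3x^5 - (25/6)x^4 - (70/27)x^3 - (5/6)x^2 - (11/81)x + 5819/1458
(∇ + Δ + E_{1/3}) f = -(1/2)x^6 - 9x^5 - (145/6)x^4 - (610/27)x^3 - (245/6)x^2 - (497/81)x - 13/1458
∇ (∇ + Δ + E_{1/3}) f = -3x^5 - (75/2)x^4 - (50/3)x^3 - (95/18)x^2 - (617/9)x + 4499/162
Δ (∇ + Δ + E_{1/3}) f = -3x^5 - (105/2)x^4 - (590/3)x^3 - (5585/18)x^2 - (2647/9)x - 16723/162
E_{1/3} (∇ + Δ + E_{1/3}) f = -(1/2)x^6 - 10x^5 - 40x^4 - (1760/27)x^3 - (2240/27)x^2 - (1216/27)x - 5660/729
(∇ + Δ + E_{1/3}) (∇ + Δ + E_{1/3}) f = -(1/2)x^6 - 16x^5 - 130x^4 - (7520/27)x^3 - (10760/27)x^2 - (11008/27)x - 60668/729
∇ (∇ + Δ + E_{1/3}) (∇ + Δ + E_{1/3}) f = -3x^5 - (145/2)x^4 - 370x^3 - (3745/18)x^2 - (10921/27)x - 9353/54
Δ (∇ + Δ + E_{1/3}) (∇ + Δ + E_{1/3}) f = -3x^5 - (175/2)x^4 - 690x^3 - (32095/18)x^2 - (60361/27)x - 66487/54
E_{1/3} (∇ + Δ + E_{1/3}) (∇ + Δ + E_{1/3}) f = -(1/2)x^6 - 17x^5 - (315/2)x^4 - 470x^3 - (13855/18)x^2 - (21235/27)x - 4957/18
(∇ + Δ + E_{1/3}) (∇ + Δ + E_{1/3}) (∇ + Δ + E_{1/3}) f = -(1/2)x^6 - 23x^5 - (635/2)x^4 - 1530x^3 - (16565/6)x^2 - (30839/9)x - 10079/6

the image equals g(x) = -(1/2)x^6 - 23x^5 - (635/2)x^4 - 1530x^3 - (16565/6)x^2 - (30839/9)x - 10079/6


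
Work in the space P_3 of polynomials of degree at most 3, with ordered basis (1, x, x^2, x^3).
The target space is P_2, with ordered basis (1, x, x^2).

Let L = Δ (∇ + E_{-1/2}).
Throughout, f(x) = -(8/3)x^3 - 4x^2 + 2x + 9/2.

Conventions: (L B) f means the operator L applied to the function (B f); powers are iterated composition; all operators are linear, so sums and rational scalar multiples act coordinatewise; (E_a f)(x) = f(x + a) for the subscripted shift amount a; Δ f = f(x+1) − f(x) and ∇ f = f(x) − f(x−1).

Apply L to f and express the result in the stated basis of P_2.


∇ f = -8x^2 + 10/3
E_{-1/2} f = -(8/3)x^3 + 4x + 17/6
(∇ + E_{-1/2}) f = -(8/3)x^3 - 8x^2 + 4x + 37/6
Δ (∇ + E_{-1/2}) f = -8x^2 - 24x - 20/3

the result is g(x) = -8x^2 - 24x - 20/3


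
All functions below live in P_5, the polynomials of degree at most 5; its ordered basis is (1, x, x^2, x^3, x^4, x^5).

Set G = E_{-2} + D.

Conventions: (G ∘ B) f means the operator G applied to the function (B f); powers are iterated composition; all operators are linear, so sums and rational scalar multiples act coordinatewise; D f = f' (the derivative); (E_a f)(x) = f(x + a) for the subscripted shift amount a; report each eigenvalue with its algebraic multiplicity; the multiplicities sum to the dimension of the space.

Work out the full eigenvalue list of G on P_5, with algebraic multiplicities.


image of 1: 1
image of x: x - 1
image of x^2: x^2 - 2x + 4
image of x^3: x^3 - 3x^2 + 12x - 8
image of x^4: x^4 - 4x^3 + 24x^2 - 32x + 16
image of x^5: x^5 - 5x^4 + 40x^3 - 80x^2 + 80x - 32
the matrix is upper triangular; its diagonal is (1, 1, 1, 1, 1, 1)
for a triangular matrix the eigenvalues are the diagonal entries, with algebraic multiplicity their repetition count

λ = 1 (multiplicity 6)


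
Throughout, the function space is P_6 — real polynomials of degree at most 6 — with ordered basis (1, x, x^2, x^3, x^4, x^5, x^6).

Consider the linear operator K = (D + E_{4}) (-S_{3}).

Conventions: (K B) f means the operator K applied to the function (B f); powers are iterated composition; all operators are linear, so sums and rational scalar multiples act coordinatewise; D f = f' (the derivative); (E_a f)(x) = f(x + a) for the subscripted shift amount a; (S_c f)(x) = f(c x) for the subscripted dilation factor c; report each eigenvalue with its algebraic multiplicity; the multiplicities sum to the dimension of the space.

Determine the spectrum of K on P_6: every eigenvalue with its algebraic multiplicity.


image of 1: -1
image of x: -3x - 15
image of x^2: -9x^2 - 90x - 144
image of x^3: -27x^3 - 405x^2 - 1296x - 1728
image of x^4: -81x^4 - 1620x^3 - 7776x^2 - 20736x - 20736
image of x^5: -243x^5 - 6075x^4 - 38880x^3 - 155520x^2 - 311040x - 248832
image of x^6: -729x^6 - 21870x^5 - 174960x^4 - 933120x^3 - 2799360x^2 - 4478976x - 2985984
the matrix is upper triangular; its diagonal is (-1, -3, -9, -27, -81, -243, -729)
for a triangular matrix the eigenvalues are the diagonal entries, with algebraic multiplicity their repetition count

λ = -729 (multiplicity 1), λ = -243 (multiplicity 1), λ = -81 (multiplicity 1), λ = -27 (multiplicity 1), λ = -9 (multiplicity 1), λ = -3 (multiplicity 1), λ = -1 (multiplicity 1)


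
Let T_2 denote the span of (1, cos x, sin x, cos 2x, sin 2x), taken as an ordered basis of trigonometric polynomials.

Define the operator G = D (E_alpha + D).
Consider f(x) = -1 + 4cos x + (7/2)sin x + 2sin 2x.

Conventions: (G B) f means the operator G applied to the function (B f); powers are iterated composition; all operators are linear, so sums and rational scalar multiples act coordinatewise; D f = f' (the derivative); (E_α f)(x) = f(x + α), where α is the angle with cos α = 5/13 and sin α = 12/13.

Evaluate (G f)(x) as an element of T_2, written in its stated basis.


g(x) = -(165/26)cos x - (215/26)sin x - (476/169)cos 2x - (1832/169)sin 2x

E_alpha f = -1 + (62/13)cos x - (61/26)sin x + (240/169)cos 2x - (238/169)sin 2x
D f = (7/2)cos x - 4sin x + 4cos 2x
(E_alpha + D) f = -1 + (215/26)cos x - (165/26)sin x + (916/169)cos 2x - (238/169)sin 2x
D (E_alpha + D) f = -(165/26)cos x - (215/26)sin x - (476/169)cos 2x - (1832/169)sin 2x


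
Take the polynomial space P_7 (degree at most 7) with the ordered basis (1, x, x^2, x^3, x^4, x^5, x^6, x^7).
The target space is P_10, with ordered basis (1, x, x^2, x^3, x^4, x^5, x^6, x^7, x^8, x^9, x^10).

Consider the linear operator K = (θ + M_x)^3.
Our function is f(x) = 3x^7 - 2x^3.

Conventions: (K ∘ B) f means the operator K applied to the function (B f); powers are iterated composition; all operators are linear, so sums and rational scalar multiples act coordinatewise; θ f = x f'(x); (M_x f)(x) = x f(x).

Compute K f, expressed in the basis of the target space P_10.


θ f = 21x^7 - 6x^3
M_x f = 3x^8 - 2x^4
(θ + M_x) f = 3x^8 + 21x^7 - 2x^4 - 6x^3
θ (θ + M_x) f = 24x^8 + 147x^7 - 8x^4 - 18x^3
M_x (θ + M_x) f = 3x^9 + 21x^8 - 2x^5 - 6x^4
(θ + M_x) (θ + M_x) f = 3x^9 + 45x^8 + 147x^7 - 2x^5 - 14x^4 - 18x^3
θ (θ + M_x) (θ + M_x) f = 27x^9 + 360x^8 + 1029x^7 - 10x^5 - 56x^4 - 54x^3
M_x (θ + M_x) (θ + M_x) f = 3x^10 + 45x^9 + 147x^8 - 2x^6 - 14x^5 - 18x^4
(θ + M_x) (θ + M_x) (θ + M_x) f = 3x^10 + 72x^9 + 507x^8 + 1029x^7 - 2x^6 - 24x^5 - 74x^4 - 54x^3

the result is g(x) = 3x^10 + 72x^9 + 507x^8 + 1029x^7 - 2x^6 - 24x^5 - 74x^4 - 54x^3


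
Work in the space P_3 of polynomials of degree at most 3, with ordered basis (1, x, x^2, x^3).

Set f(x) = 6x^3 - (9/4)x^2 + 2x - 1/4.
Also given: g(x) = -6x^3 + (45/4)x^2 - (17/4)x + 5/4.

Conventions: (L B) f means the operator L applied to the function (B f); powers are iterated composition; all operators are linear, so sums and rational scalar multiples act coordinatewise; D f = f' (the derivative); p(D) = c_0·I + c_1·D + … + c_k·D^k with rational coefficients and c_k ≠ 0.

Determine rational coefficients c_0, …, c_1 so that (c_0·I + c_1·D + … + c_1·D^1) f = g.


D^0 f = 6x^3 - (9/4)x^2 + 2x - 1/4
D^1 f = 18x^2 - (9/2)x + 2
matching coefficients of g against c_0 f + c_1 Df + … from the top degree down determines the c_i
solution: c_0 = -1, c_1 = 1/2

p(D) = -I + (1/2)·D, i.e. c_0 = -1, c_1 = 1/2


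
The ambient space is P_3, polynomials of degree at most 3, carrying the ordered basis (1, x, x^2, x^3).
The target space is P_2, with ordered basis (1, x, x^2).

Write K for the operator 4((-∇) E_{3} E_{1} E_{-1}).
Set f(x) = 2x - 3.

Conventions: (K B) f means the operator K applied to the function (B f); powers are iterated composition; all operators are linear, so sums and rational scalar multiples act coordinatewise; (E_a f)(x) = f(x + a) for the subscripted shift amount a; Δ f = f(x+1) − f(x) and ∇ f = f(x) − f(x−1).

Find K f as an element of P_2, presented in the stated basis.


the image equals g(x) = -8

E_{-1} f = 2x - 5
E_{1} E_{-1} f = 2x - 3
E_{3} E_{1} E_{-1} f = 2x + 3
∇ (E_{3} E_{1}) E_{-1} f = 2
(-∇) (E_{3} E_{1}) E_{-1} f = -2
(4((-∇) E_{3} E_{1} E_{-1})) f = -8


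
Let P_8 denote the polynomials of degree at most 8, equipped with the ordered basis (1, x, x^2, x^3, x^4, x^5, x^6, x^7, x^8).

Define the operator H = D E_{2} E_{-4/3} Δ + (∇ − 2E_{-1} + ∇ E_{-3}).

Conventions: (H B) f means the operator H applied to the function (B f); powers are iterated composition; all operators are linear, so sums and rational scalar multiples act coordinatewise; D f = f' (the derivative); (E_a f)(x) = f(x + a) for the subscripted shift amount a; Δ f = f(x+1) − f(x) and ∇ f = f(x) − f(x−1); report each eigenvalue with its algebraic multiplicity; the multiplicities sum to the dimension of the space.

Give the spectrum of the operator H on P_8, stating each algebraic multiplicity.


image of 1: -2
image of x: -2x + 4
image of x^2: -2x^2 + 8x - 8
image of x^3: -2x^3 + 12x^2 - 24x + 47
image of x^4: -2x^4 + 16x^3 - 48x^2 + 188x - 482/3
image of x^5: -2x^5 + 20x^4 - 80x^3 + 470x^2 - (2410/3)x + 22183/27
image of x^6: -2x^6 + 24x^5 - 120x^4 + 940x^3 - 2410x^2 + (44366/9)x - 88928/27
image of x^7: -2x^7 + 28x^6 - 168x^5 + 1645x^4 - (16870/3)x^3 + (155281/9)x^2 - (622496/27)x + 1162303/81
image of x^8: -2x^8 + 32x^7 - 224x^6 + 2632x^5 - (33740/3)x^4 + (1242248/27)x^3 - (2489984/27)x^2 + (9298424/81)x - 42786970/729
the matrix is upper triangular; its diagonal is (-2, -2, -2, -2, -2, -2, -2, -2, -2)
for a triangular matrix the eigenvalues are the diagonal entries, with algebraic multiplicity their repetition count

λ = -2 (multiplicity 9)


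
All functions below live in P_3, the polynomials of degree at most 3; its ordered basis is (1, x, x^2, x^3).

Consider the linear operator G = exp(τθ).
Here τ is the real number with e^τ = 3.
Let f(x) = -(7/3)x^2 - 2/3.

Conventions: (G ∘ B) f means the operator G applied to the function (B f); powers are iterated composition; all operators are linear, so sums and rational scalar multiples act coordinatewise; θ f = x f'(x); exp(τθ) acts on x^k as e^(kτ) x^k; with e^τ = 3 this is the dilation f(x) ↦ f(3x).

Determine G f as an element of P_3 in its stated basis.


the image equals g(x) = -21x^2 - 2/3

exp(τθ) x^k = e^(kτ) x^k; with e^τ = 3 this sends x^k to 3^k x^k
x^2 ↦ 9 x^2
applying this coordinatewise to f: exp(τθ) f = -21x^2 - 2/3


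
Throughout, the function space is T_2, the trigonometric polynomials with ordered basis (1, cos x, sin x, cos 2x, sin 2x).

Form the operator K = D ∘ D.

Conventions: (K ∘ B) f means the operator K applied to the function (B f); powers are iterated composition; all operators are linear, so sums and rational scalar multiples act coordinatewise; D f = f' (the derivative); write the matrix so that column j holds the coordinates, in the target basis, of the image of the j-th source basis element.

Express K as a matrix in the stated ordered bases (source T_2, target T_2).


the matrix is [[0, 0, 0, 0, 0]; [0, -1, 0, 0, 0]; [0, 0, -1, 0, 0]; [0, 0, 0, -4, 0]; [0, 0, 0, 0, -4]] (rows listed top to bottom)

image of 1: 0
image of cos x: -cos x
image of sin x: -sin x
image of cos 2x: -4cos 2x
image of sin 2x: -4sin 2x
each image's coordinates form column j of the matrix


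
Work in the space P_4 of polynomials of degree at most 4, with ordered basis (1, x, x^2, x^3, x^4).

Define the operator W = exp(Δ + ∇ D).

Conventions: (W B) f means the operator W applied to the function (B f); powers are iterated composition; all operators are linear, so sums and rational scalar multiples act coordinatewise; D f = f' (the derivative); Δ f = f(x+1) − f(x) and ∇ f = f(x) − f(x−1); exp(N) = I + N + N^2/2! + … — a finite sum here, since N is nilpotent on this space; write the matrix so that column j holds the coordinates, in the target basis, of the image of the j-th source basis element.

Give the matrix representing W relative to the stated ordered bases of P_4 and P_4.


image of 1: 1
image of x: x + 1
image of x^2: x^2 + 2x + 4
image of x^3: x^3 + 3x^2 + 12x + 8
image of x^4: x^4 + 4x^3 + 24x^2 + 32x + 43
each image's coordinates form column j of the matrix

the matrix is [[1, 1, 4, 8, 43]; [0, 1, 2, 12, 32]; [0, 0, 1, 3, 24]; [0, 0, 0, 1, 4]; [0, 0, 0, 0, 1]] (rows listed top to bottom)


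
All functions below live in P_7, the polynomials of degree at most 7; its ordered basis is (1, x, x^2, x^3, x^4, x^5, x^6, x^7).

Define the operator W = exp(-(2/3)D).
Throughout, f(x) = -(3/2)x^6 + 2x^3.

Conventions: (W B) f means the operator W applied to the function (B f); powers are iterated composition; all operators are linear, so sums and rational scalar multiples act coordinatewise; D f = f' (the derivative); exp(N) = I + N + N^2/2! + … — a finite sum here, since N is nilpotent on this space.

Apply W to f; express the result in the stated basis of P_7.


g(x) = -(3/2)x^6 + 6x^5 - 10x^4 + (98/9)x^3 - (76/9)x^2 + (104/27)x - 176/243

order-1 term: 6x^5 - 4x^2
order-2 term: -10x^4 + (8/3)x
order-3 term: (80/9)x^3 - 16/27
order-4 term: -(40/9)x^2
order-5 term: (32/27)x
order-6 term: -32/243
the series for exp(-(2/3)D) f terminates at order 6
exp(-(2/3)D) f = -(3/2)x^6 + 6x^5 - 10x^4 + (98/9)x^3 - (76/9)x^2 + (104/27)x - 176/243


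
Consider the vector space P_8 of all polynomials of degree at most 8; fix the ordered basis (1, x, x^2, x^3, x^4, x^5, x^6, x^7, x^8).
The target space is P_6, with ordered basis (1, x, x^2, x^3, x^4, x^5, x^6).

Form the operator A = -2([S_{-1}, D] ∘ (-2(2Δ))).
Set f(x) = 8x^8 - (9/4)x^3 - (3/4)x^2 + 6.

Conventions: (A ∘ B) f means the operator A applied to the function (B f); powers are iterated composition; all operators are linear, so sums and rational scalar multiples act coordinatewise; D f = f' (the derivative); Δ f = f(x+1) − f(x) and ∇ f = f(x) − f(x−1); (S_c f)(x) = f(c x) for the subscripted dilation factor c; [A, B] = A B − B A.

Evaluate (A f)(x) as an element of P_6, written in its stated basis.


Δ f = 64x^7 + 224x^6 + 448x^5 + 560x^4 + 448x^3 + (869/4)x^2 + (223/4)x + 5
(2Δ) f = 128x^7 + 448x^6 + 896x^5 + 1120x^4 + 896x^3 + (869/2)x^2 + (223/2)x + 10
(-2(2Δ)) f = -256x^7 - 896x^6 - 1792x^5 - 2240x^4 - 1792x^3 - 869x^2 - 223x - 20
D (-2(2Δ)) f = -1792x^6 - 5376x^5 - 8960x^4 - 8960x^3 - 5376x^2 - 1738x - 223
S_{-1} D (-2(2Δ)) f = -1792x^6 + 5376x^5 - 8960x^4 + 8960x^3 - 5376x^2 + 1738x - 223
S_{-1} (-2(2Δ)) f = 256x^7 - 896x^6 + 1792x^5 - 2240x^4 + 1792x^3 - 869x^2 + 223x - 20
D S_{-1} (-2(2Δ)) f = 1792x^6 - 5376x^5 + 8960x^4 - 8960x^3 + 5376x^2 - 1738x + 223
[S_{-1}, D] (-2(2Δ)) f = -3584x^6 + 10752x^5 - 17920x^4 + 17920x^3 - 10752x^2 + 3476x - 446
(-2([S_{-1}, D] ∘ (-2(2Δ)))) f = 7168x^6 - 21504x^5 + 35840x^4 - 35840x^3 + 21504x^2 - 6952x + 892

g(x) = 7168x^6 - 21504x^5 + 35840x^4 - 35840x^3 + 21504x^2 - 6952x + 892


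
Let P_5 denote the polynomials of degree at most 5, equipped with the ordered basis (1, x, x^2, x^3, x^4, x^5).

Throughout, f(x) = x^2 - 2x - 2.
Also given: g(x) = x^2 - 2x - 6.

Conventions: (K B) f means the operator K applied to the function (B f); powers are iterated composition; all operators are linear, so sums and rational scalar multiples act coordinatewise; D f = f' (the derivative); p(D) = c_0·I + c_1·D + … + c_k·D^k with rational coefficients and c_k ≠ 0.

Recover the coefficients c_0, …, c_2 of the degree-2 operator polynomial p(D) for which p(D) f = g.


D^0 f = x^2 - 2x - 2
D^1 f = 2x - 2
D^2 f = 2
matching coefficients of g against c_0 f + c_1 Df + … from the top degree down determines the c_i
solution: c_0 = 1, c_1 = 0, c_2 = -2

p(D) = I − 2·D^2, i.e. c_0 = 1, c_1 = 0, c_2 = -2


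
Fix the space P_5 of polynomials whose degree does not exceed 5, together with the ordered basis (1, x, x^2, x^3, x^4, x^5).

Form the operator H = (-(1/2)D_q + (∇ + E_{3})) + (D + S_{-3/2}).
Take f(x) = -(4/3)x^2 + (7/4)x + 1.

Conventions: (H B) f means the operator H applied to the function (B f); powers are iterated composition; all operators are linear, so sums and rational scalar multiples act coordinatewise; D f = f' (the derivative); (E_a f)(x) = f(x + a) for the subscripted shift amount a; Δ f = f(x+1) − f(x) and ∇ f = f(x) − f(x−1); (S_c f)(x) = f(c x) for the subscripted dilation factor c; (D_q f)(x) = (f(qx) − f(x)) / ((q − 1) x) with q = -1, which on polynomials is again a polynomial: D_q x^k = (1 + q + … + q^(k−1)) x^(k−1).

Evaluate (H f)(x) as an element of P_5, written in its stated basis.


D_q f = 7/4
(-(1/2)D_q) f = -7/8
∇ f = -(8/3)x + 37/12
E_{3} f = -(4/3)x^2 - (25/4)x - 23/4
(∇ + E_{3}) f = -(4/3)x^2 - (107/12)x - 8/3
(-(1/2)D_q + (∇ + E_{3})) f = -(4/3)x^2 - (107/12)x - 85/24
D f = -(8/3)x + 7/4
S_{-3/2} f = -3x^2 - (21/8)x + 1
(D + S_{-3/2}) f = -3x^2 - (127/24)x + 11/4
((-(1/2)D_q + (∇ + E_{3})) + (D + S_{-3/2})) f = -(13/3)x^2 - (341/24)x - 19/24

the image equals g(x) = -(13/3)x^2 - (341/24)x - 19/24


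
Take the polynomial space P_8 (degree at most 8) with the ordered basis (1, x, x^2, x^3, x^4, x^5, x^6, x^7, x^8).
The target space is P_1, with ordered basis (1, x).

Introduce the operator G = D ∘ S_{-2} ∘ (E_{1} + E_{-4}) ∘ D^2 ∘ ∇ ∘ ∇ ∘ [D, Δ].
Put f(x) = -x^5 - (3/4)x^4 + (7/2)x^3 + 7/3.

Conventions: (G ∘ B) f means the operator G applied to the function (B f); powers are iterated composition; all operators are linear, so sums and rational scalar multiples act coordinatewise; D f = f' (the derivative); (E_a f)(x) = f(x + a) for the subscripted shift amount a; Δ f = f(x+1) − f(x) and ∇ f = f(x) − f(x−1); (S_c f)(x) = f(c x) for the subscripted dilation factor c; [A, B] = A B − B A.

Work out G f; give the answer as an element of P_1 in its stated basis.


the result is g(x) = 0

Δ f = -5x^4 - 13x^3 - 4x^2 + (5/2)x + 7/4
D Δ f = -20x^3 - 39x^2 - 8x + 5/2
D f = -5x^4 - 3x^3 + (21/2)x^2
Δ D f = -20x^3 - 39x^2 - 8x + 5/2
[D, Δ] f = 0
∇ [D, Δ] f = 0
∇ ∇ [D, Δ] f = 0
D ∇ ∇ [D, Δ] f = 0
D D ∇ ∇ [D, Δ] f = 0
E_{1} (D^2 ∘ ∇ ∘ ∇) [D, Δ] f = 0
E_{-4} (D^2 ∘ ∇ ∘ ∇) [D, Δ] f = 0
(E_{1} + E_{-4}) (D^2 ∘ ∇ ∘ ∇) [D, Δ] f = 0
S_{-2} (E_{1} + E_{-4}) (D^2 ∘ ∇ ∘ ∇) [D, Δ] f = 0
D S_{-2} (E_{1} + E_{-4}) (D^2 ∘ ∇ ∘ ∇) [D, Δ] f = 0


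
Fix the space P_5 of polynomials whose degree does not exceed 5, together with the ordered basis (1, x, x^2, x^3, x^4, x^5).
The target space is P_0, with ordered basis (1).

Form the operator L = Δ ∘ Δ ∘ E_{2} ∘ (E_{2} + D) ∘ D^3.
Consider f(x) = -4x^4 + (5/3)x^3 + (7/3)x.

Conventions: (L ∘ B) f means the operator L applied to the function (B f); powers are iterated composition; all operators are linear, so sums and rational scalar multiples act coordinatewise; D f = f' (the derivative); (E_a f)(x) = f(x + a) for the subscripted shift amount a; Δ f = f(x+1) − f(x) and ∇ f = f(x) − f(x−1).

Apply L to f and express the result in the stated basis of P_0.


D f = -16x^3 + 5x^2 + 7/3
D D f = -48x^2 + 10x
D D D f = -96x + 10
E_{2} D^3 f = -96x - 182
D D^3 f = -96
(E_{2} + D) D^3 f = -96x - 278
E_{2} (E_{2} + D) D^3 f = -96x - 470
Δ E_{2} (E_{2} + D) D^3 f = -96
Δ Δ E_{2} (E_{2} + D) D^3 f = 0

g(x) = 0


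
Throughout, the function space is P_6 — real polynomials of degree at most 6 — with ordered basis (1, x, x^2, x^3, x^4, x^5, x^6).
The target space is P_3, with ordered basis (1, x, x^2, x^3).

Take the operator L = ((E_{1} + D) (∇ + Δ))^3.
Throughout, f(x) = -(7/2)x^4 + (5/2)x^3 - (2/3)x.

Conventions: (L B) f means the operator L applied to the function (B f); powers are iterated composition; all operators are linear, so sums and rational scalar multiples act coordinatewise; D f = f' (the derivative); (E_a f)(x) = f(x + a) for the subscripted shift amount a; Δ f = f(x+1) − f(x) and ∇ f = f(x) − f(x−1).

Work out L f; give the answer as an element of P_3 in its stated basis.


the image equals g(x) = -672x - 3912

∇ f = -14x^3 + (57/2)x^2 - (43/2)x + 16/3
Δ f = -14x^3 - (27/2)x^2 - (13/2)x - 5/3
(∇ + Δ) f = -28x^3 + 15x^2 - 28x + 11/3
E_{1} (∇ + Δ) f = -28x^3 - 69x^2 - 82x - 112/3
D (∇ + Δ) f = -84x^2 + 30x - 28
(E_{1} + D) (∇ + Δ) f = -28x^3 - 153x^2 - 52x - 196/3
∇ ((E_{1} + D) (∇ + Δ)) f = -84x^2 - 222x + 73
Δ ((E_{1} + D) (∇ + Δ)) f = -84x^2 - 390x - 233
(∇ + Δ) ((E_{1} + D) (∇ + Δ)) f = -168x^2 - 612x - 160
E_{1} (∇ + Δ) ((E_{1} + D) (∇ + Δ)) f = -168x^2 - 948x - 940
D (∇ + Δ) ((E_{1} + D) (∇ + Δ)) f = -336x - 612
(E_{1} + D) (∇ + Δ) ((E_{1} + D) (∇ + Δ)) f = -168x^2 - 1284x - 1552
∇ ((E_{1} + D) (∇ + Δ)) ((E_{1} + D) (∇ + Δ)) f = -336x - 1116
Δ ((E_{1} + D) (∇ + Δ)) ((E_{1} + D) (∇ + Δ)) f = -336x - 1452
(∇ + Δ) ((E_{1} + D) (∇ + Δ)) ((E_{1} + D) (∇ + Δ)) f = -672x - 2568
E_{1} (∇ + Δ) ((E_{1} + D) (∇ + Δ)) ((E_{1} + D) (∇ + Δ)) f = -672x - 3240
D (∇ + Δ) ((E_{1} + D) (∇ + Δ)) ((E_{1} + D) (∇ + Δ)) f = -672
(E_{1} + D) (∇ + Δ) ((E_{1} + D) (∇ + Δ)) ((E_{1} + D) (∇ + Δ)) f = -672x - 3912


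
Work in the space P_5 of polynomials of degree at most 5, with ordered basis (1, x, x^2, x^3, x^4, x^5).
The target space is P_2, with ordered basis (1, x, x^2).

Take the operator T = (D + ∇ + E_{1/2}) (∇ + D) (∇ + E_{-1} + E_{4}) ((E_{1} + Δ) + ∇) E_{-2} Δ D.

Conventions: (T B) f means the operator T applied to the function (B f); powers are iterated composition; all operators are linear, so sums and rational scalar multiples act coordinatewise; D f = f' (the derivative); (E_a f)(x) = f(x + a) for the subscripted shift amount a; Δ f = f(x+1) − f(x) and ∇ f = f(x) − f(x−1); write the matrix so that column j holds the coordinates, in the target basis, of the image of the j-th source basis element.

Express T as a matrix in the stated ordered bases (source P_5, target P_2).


image of 1: 0
image of x: 0
image of x^2: 0
image of x^3: 24
image of x^4: 96x + 552
image of x^5: 240x^2 + 2760x + 5340
each image's coordinates form column j of the matrix

the matrix is [[0, 0, 0, 24, 552, 5340]; [0, 0, 0, 0, 96, 2760]; [0, 0, 0, 0, 0, 240]] (rows listed top to bottom)


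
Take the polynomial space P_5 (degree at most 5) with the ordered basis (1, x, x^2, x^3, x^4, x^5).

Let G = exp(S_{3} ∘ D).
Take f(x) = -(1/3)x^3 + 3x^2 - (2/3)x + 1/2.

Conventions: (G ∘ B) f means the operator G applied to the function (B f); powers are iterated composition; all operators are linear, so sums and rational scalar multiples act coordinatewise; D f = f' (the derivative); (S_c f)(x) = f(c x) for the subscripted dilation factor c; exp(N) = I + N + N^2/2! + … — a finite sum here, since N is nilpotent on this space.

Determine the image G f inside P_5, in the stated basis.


the result is g(x) = -(1/3)x^3 - 6x^2 - (29/3)x - 1/6

order-1 term: -9x^2 + 18x - 2/3
order-2 term: -27x + 9
order-3 term: -9
the series for exp(S_{3} ∘ D) f terminates at order 3
exp(S_{3} ∘ D) f = -(1/3)x^3 - 6x^2 - (29/3)x - 1/6


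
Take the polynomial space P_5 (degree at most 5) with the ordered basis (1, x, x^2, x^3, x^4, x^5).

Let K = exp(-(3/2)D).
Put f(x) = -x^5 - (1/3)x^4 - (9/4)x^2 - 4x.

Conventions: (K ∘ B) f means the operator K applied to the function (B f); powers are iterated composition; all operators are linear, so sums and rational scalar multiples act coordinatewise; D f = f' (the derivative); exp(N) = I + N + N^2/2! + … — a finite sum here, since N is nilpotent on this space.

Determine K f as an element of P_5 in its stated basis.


order-1 term: (15/2)x^4 + 2x^3 + (27/4)x + 6
order-2 term: -(45/2)x^3 - (9/2)x^2 - 81/16
order-3 term: (135/4)x^2 + (9/2)x
order-4 term: -(405/16)x - 27/16
order-5 term: 243/32
the series for exp(-(3/2)D) f terminates at order 5
exp(-(3/2)D) f = -x^5 + (43/6)x^4 - (41/2)x^3 + 27x^2 - (289/16)x + 219/32

the image equals g(x) = -x^5 + (43/6)x^4 - (41/2)x^3 + 27x^2 - (289/16)x + 219/32


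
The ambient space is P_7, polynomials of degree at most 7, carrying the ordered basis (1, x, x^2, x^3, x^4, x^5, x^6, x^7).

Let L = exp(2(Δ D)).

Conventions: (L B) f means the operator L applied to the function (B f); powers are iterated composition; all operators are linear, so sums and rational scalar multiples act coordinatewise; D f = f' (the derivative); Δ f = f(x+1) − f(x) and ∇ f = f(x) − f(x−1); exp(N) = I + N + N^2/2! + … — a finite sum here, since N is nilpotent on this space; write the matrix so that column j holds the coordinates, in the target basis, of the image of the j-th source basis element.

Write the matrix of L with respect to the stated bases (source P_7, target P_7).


the matrix is [[1, 0, 4, 6, 56, 250, 1812, 12614]; [0, 1, 0, 12, 24, 280, 1500, 12684]; [0, 0, 1, 0, 24, 60, 840, 5250]; [0, 0, 0, 1, 0, 40, 120, 1960]; [0, 0, 0, 0, 1, 0, 60, 210]; [0, 0, 0, 0, 0, 1, 0, 84]; [0, 0, 0, 0, 0, 0, 1, 0]; [0, 0, 0, 0, 0, 0, 0, 1]] (rows listed top to bottom)

image of 1: 1
image of x: x
image of x^2: x^2 + 4
image of x^3: x^3 + 12x + 6
image of x^4: x^4 + 24x^2 + 24x + 56
image of x^5: x^5 + 40x^3 + 60x^2 + 280x + 250
image of x^6: x^6 + 60x^4 + 120x^3 + 840x^2 + 1500x + 1812
image of x^7: x^7 + 84x^5 + 210x^4 + 1960x^3 + 5250x^2 + 12684x + 12614
each image's coordinates form column j of the matrix


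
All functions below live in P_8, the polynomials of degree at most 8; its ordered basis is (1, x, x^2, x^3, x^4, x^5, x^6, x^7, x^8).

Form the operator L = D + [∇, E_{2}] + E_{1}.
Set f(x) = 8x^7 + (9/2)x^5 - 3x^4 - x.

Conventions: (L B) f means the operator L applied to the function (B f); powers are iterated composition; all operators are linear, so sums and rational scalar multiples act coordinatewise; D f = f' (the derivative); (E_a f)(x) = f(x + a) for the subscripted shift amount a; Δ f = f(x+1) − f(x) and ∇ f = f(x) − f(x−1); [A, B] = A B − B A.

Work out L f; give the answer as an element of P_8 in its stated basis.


the result is g(x) = 8x^7 + 112x^6 + (345/2)x^5 + 322x^4 + 301x^3 + 195x^2 + (131/2)x + 15/2

D f = 56x^6 + (45/2)x^4 - 12x^3 - 1
E_{2} f = 8x^7 + 112x^6 + (1353/2)x^5 + 2282x^4 + 4636x^3 + 5664x^2 + 3847x + 1118
∇ E_{2} f = 56x^6 + 504x^5 + (3965/2)x^4 + 4323x^3 + 5469x^2 + (7563/2)x + 2219/2
∇ f = 56x^6 - 168x^5 + (605/2)x^4 - 337x^3 + 231x^2 - (181/2)x + 29/2
E_{2} ∇ f = 56x^6 + 504x^5 + (3965/2)x^4 + 4323x^3 + 5469x^2 + (7563/2)x + 2219/2
[∇, E_{2}] f = 0
E_{1} f = 8x^7 + 56x^6 + (345/2)x^5 + (599/2)x^4 + 313x^3 + 195x^2 + (131/2)x + 17/2
(D + [∇, E_{2}] + E_{1}) f = 8x^7 + 112x^6 + (345/2)x^5 + 322x^4 + 301x^3 + 195x^2 + (131/2)x + 15/2


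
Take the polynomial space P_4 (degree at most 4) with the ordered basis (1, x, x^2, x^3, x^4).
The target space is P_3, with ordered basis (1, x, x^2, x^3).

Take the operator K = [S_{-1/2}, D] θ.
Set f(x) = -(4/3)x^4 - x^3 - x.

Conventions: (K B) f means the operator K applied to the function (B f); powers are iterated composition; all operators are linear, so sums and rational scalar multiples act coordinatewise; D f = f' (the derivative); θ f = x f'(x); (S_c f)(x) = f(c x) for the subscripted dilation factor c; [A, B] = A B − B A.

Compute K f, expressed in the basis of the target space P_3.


θ f = -(16/3)x^4 - 3x^3 - x
D θ f = -(64/3)x^3 - 9x^2 - 1
S_{-1/2} D θ f = (8/3)x^3 - (9/4)x^2 - 1
S_{-1/2} θ f = -(1/3)x^4 + (3/8)x^3 + (1/2)x
D S_{-1/2} θ f = -(4/3)x^3 + (9/8)x^2 + 1/2
[S_{-1/2}, D] θ f = 4x^3 - (27/8)x^2 - 3/2

g(x) = 4x^3 - (27/8)x^2 - 3/2


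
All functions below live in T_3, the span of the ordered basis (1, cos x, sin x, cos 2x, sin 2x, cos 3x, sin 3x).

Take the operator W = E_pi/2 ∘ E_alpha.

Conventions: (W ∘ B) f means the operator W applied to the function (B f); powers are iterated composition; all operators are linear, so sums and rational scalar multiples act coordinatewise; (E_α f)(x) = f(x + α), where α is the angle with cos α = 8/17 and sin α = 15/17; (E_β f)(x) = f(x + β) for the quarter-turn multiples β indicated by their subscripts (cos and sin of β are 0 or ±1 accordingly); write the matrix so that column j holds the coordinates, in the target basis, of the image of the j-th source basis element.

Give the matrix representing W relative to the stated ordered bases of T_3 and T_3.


the matrix is [[1, 0, 0, 0, 0, 0, 0]; [0, -15/17, 8/17, 0, 0, 0, 0]; [0, -8/17, -15/17, 0, 0, 0, 0]; [0, 0, 0, 161/289, -240/289, 0, 0]; [0, 0, 0, 240/289, 161/289, 0, 0]; [0, 0, 0, 0, 0, -495/4913, 4888/4913]; [0, 0, 0, 0, 0, -4888/4913, -495/4913]] (rows listed top to bottom)

image of 1: 1
image of cos x: -(15/17)cos x - (8/17)sin x
image of sin x: (8/17)cos x - (15/17)sin x
image of cos 2x: (161/289)cos 2x + (240/289)sin 2x
image of sin 2x: -(240/289)cos 2x + (161/289)sin 2x
image of cos 3x: -(495/4913)cos 3x - (4888/4913)sin 3x
image of sin 3x: (4888/4913)cos 3x - (495/4913)sin 3x
each image's coordinates form column j of the matrix


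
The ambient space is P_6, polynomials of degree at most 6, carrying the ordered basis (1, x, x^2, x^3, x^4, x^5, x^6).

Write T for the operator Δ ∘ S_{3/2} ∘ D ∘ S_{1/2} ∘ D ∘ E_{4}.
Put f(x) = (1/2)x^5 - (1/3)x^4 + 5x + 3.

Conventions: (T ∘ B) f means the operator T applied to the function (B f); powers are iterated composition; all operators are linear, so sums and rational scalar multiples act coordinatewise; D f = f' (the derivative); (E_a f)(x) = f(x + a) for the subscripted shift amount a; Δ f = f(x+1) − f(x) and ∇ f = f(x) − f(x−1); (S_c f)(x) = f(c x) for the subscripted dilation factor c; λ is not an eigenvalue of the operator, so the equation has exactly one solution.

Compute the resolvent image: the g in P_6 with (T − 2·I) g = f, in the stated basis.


the result is g(x) = -(1/4)x^5 + (1/6)x^4 - (405/256)x^2 - (5221/256)x - 13359/256

write g with unknown coordinates in the stated basis and equate coefficients in (T − 2·I) g = f
solving from the highest basis element down gives g = -(1/4)x^5 + (1/6)x^4 - (405/256)x^2 - (5221/256)x - 13359/256
check: T g = -(405/128)x^2 - (4581/128)x - 12975/128
so T g − 2·g = (1/2)x^5 - (1/3)x^4 + 5x + 3 = f ✓


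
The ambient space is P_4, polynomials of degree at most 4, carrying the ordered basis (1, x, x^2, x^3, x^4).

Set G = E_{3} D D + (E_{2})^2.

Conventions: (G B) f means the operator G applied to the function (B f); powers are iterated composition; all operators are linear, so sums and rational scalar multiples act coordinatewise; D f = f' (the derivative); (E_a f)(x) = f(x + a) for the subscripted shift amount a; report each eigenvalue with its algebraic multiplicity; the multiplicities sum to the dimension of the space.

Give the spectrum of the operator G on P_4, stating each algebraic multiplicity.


λ = 1 (multiplicity 5)

image of 1: 1
image of x: x + 4
image of x^2: x^2 + 8x + 18
image of x^3: x^3 + 12x^2 + 54x + 82
image of x^4: x^4 + 16x^3 + 108x^2 + 328x + 364
the matrix is upper triangular; its diagonal is (1, 1, 1, 1, 1)
for a triangular matrix the eigenvalues are the diagonal entries, with algebraic multiplicity their repetition count


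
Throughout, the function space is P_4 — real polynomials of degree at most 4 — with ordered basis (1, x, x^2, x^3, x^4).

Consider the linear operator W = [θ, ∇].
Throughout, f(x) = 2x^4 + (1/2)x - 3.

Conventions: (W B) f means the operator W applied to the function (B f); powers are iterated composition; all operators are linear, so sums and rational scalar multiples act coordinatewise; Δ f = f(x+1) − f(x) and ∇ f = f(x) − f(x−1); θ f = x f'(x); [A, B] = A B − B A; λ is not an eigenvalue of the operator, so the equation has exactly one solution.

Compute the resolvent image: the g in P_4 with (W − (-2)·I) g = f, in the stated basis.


the result is g(x) = x^4 + 2x^3 - 3x^2 - (11/4)x + 9/8

write g with unknown coordinates in the stated basis and equate coefficients in (W − (-2)·I) g = f
solving from the highest basis element down gives g = x^4 + 2x^3 - 3x^2 - (11/4)x + 9/8
check: W g = -4x^3 + 6x^2 + 6x - 21/4
so W g − (-2)·g = 2x^4 + (1/2)x - 3 = f ✓


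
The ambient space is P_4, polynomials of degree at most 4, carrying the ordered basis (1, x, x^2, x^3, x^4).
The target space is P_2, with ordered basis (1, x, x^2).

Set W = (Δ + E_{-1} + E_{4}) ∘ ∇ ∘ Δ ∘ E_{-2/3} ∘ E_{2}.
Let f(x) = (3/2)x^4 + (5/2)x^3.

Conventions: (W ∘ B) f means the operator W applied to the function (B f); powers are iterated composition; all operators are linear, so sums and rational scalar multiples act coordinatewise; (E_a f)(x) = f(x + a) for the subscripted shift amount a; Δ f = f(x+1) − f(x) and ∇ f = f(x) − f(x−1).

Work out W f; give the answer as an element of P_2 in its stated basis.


E_{2} f = (3/2)x^4 + (29/2)x^3 + 51x^2 + 78x + 44
E_{-2/3} E_{2} f = (3/2)x^4 + (21/2)x^3 + 26x^2 + (248/9)x + 32/3
Δ E_{-2/3} E_{2} f = 6x^3 + (81/2)x^2 + (179/2)x + 590/9
∇ Δ E_{-2/3} E_{2} f = 18x^2 + 63x + 55
Δ (∇ ∘ Δ ∘ E_{-2/3}) E_{2} f = 36x + 81
E_{-1} (∇ ∘ Δ ∘ E_{-2/3}) E_{2} f = 18x^2 + 27x + 10
E_{4} (∇ ∘ Δ ∘ E_{-2/3}) E_{2} f = 18x^2 + 207x + 595
(Δ + E_{-1} + E_{4}) (∇ ∘ Δ ∘ E_{-2/3}) E_{2} f = 36x^2 + 270x + 686

g(x) = 36x^2 + 270x + 686


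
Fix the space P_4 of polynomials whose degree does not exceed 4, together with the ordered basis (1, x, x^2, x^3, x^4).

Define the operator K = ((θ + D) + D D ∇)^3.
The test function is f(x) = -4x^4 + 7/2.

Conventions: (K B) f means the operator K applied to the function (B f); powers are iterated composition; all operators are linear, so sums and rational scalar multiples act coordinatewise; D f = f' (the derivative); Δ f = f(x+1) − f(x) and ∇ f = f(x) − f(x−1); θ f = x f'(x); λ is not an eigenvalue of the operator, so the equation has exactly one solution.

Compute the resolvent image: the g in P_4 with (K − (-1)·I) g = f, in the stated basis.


write g with unknown coordinates in the stated basis and equate coefficients in (K − (-1)·I) g = f
solving from the highest basis element down gives g = -(4/65)x^4 + (148/455)x^3 - (1804/1365)x^2 + (26812/1365)x - 59573/2730
check: K g = -(256/65)x^4 - (148/455)x^3 + (1804/1365)x^2 - (26812/1365)x + 34564/1365
so K g − (-1)·g = -4x^4 + 7/2 = f ✓

the image equals g(x) = -(4/65)x^4 + (148/455)x^3 - (1804/1365)x^2 + (26812/1365)x - 59573/2730


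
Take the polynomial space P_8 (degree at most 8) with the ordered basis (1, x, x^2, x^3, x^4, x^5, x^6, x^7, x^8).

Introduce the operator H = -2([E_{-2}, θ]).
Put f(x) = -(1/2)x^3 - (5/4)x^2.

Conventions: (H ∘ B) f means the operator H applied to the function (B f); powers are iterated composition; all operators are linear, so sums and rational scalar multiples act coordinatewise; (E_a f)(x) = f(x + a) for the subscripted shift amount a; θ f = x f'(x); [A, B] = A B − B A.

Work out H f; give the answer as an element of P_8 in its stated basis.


the result is g(x) = -6x^2 + 14x - 4

θ f = -(3/2)x^3 - (5/2)x^2
E_{-2} θ f = -(3/2)x^3 + (13/2)x^2 - 8x + 2
E_{-2} f = -(1/2)x^3 + (7/4)x^2 - x - 1
θ E_{-2} f = -(3/2)x^3 + (7/2)x^2 - x
[E_{-2}, θ] f = 3x^2 - 7x + 2
(-2([E_{-2}, θ])) f = -6x^2 + 14x - 4


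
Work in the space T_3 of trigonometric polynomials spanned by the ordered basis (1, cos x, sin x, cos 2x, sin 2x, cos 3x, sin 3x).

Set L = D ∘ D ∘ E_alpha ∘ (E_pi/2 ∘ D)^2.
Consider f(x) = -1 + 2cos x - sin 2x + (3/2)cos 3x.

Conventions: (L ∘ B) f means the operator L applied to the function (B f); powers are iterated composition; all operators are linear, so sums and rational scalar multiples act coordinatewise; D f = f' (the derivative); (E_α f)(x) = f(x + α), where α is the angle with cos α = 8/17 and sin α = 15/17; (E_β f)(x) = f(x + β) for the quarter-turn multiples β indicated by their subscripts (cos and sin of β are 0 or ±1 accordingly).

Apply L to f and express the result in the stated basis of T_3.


the image equals g(x) = -(16/17)cos x + (30/17)sin x - (3840/289)cos 2x + (2576/289)sin 2x + (593892/4913)cos 3x - (120285/9826)sin 3x

D f = -2sin x - 2cos 2x - (9/2)sin 3x
E_pi/2 D f = -2cos x + 2cos 2x + (9/2)cos 3x
D (E_pi/2 ∘ D) f = 2sin x - 4sin 2x - (27/2)sin 3x
E_pi/2 D (E_pi/2 ∘ D) f = 2cos x + 4sin 2x + (27/2)cos 3x
E_alpha (E_pi/2 ∘ D)^2 f = (16/17)cos x - (30/17)sin x + (960/289)cos 2x - (644/289)sin 2x - (65988/4913)cos 3x + (13365/9826)sin 3x
D E_alpha (E_pi/2 ∘ D)^2 f = -(30/17)cos x - (16/17)sin x - (1288/289)cos 2x - (1920/289)sin 2x + (40095/9826)cos 3x + (197964/4913)sin 3x
D D E_alpha (E_pi/2 ∘ D)^2 f = -(16/17)cos x + (30/17)sin x - (3840/289)cos 2x + (2576/289)sin 2x + (593892/4913)cos 3x - (120285/9826)sin 3x


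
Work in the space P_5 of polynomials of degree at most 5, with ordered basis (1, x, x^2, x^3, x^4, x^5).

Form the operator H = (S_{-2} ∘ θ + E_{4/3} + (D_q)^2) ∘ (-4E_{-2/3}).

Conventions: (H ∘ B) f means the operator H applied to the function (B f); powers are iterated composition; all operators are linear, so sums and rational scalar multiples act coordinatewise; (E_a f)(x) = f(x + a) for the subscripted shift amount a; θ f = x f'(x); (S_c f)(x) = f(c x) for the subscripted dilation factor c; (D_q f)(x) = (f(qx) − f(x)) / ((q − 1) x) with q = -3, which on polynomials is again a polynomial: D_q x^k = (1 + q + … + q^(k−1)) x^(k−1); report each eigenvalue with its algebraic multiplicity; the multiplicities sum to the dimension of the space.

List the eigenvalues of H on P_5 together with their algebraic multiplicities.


image of 1: -4
image of x: 4x - 8/3
image of x^2: -36x^2 - 16x + 56/9
image of x^3: 92x^3 + 56x^2 + (184/3)x - 464/27
image of x^4: -260x^4 - (800/3)x^3 + 464x^2 - (1472/9)x + 1664/81
image of x^5: 636x^5 + 840x^4 + (47600/9)x^3 - (48160/27)x^2 + (20480/81)x - 5888/243
the matrix is upper triangular; its diagonal is (-4, 4, -36, 92, -260, 636)
for a triangular matrix the eigenvalues are the diagonal entries, with algebraic multiplicity their repetition count

λ = -260 (multiplicity 1), λ = -36 (multiplicity 1), λ = -4 (multiplicity 1), λ = 4 (multiplicity 1), λ = 92 (multiplicity 1), λ = 636 (multiplicity 1)


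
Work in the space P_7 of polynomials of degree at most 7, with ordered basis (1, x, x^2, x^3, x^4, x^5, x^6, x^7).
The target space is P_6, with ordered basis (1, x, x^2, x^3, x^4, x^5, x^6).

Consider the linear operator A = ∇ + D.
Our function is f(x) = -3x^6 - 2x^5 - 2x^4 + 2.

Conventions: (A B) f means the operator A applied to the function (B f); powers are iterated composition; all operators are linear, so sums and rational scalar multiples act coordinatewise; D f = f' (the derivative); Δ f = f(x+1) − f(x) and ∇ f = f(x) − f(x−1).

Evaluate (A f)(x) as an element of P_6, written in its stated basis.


the result is g(x) = -36x^5 + 25x^4 - 56x^3 + 37x^2 - 16x + 3

∇ f = -18x^5 + 35x^4 - 48x^3 + 37x^2 - 16x + 3
D f = -18x^5 - 10x^4 - 8x^3
(∇ + D) f = -36x^5 + 25x^4 - 56x^3 + 37x^2 - 16x + 3
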